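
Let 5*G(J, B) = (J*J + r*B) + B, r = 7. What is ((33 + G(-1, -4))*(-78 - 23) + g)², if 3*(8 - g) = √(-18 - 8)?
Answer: 1638791674/225 + 8996*I*√26/5 ≈ 7.2835e+6 + 9174.2*I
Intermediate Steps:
G(J, B) = J²/5 + 8*B/5 (G(J, B) = ((J*J + 7*B) + B)/5 = ((J² + 7*B) + B)/5 = (J² + 8*B)/5 = J²/5 + 8*B/5)
g = 8 - I*√26/3 (g = 8 - √(-18 - 8)/3 = 8 - I*√26/3 ≈ 8.0 - 1.6997*I)
((33 + G(-1, -4))*(-78 - 23) + g)² = ((33 + ((⅕)*(-1)² + (8/5)*(-4)))*(-78 - 23) + (8 - I*√26/3))² = ((33 + ((⅕)*1 - 32/5))*(-101) + (8 - I*√26/3))² = ((33 + (⅕ - 32/5))*(-101) + (8 - I*√26/3))² = ((33 - 31/5)*(-101) + (8 - I*√26/3))² = ((134/5)*(-101) + (8 - I*√26/3))² = (-13534/5 + (8 - I*√26/3))² = (-13494/5 - I*√26/3)²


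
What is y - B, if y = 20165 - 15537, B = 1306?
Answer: 3322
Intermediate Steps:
y = 4628
y - B = 4628 - 1*1306 = 4628 - 1306 = 3322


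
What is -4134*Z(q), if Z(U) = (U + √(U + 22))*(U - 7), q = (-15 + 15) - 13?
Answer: -826800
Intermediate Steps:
q = -13 (q = 0 - 13 = -13)
Z(U) = (-7 + U)*(U + √(22 + U)) (Z(U) = (U + √(22 + U))*(-7 + U) = (-7 + U)*(U + √(22 + U)))
-4134*Z(q) = -4134*((-13)² - 7*(-13) - 7*√(22 - 13) - 13*√(22 - 13)) = -4134*(169 + 91 - 7*√9 - 13*√9) = -4134*(169 + 91 - 7*3 - 13*3) = -4134*(169 + 91 - 21 - 39) = -4134*200 = -826800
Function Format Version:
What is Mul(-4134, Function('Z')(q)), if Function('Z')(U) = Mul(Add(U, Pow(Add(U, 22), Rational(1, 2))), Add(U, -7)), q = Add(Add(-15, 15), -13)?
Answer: -826800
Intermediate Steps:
q = -13 (q = Add(0, -13) = -13)
Function('Z')(U) = Mul(Add(-7, U), Add(U, Pow(Add(22, U), Rational(1, 2)))) (Function('Z')(U) = Mul(Add(U, Pow(Add(22, U), Rational(1, 2))), Add(-7, U)) = Mul(Add(-7, U), Add(U, Pow(Add(22, U), Rational(1, 2)))))
Mul(-4134, Function('Z')(q)) = Mul(-4134, Add(Pow(-13, 2), Mul(-7, -13), Mul(-7, Pow(Add(22, -13), Rational(1, 2))), Mul(-13, Pow(Add(22, -13), Rational(1, 2))))) = Mul(-4134, Add(169, 91, Mul(-7, Pow(9, Rational(1, 2))), Mul(-13, Pow(9, Rational(1, 2))))) = Mul(-4134, Add(169, 91, Mul(-7, 3), Mul(-13, 3))) = Mul(-4134, Add(169, 91, -21, -39)) = Mul(-4134, 200) = -826800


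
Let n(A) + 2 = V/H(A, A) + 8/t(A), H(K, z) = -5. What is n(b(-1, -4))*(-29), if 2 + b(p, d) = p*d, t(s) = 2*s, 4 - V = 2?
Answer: 58/5 ≈ 11.600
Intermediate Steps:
V = 2 (V = 4 - 1*2 = 4 - 2 = 2)
b(p, d) = -2 + d*p (b(p, d) = -2 + p*d = -2 + d*p)
n(A) = -12/5 + 4/A (n(A) = -2 + (2/(-5) + 8/((2*A))) = -2 + (2*(-1/5) + 8*(1/(2*A))) = -2 + (-2/5 + 4/A) = -12/5 + 4/A)
n(b(-1, -4))*(-29) = (-12/5 + 4/(-2 - 4*(-1)))*(-29) = (-12/5 + 4/(-2 + 4))*(-29) = (-12/5 + 4/2)*(-29) = (-12/5 + 4*(1/2))*(-29) = (-12/5 + 2)*(-29) = -2/5*(-29) = 58/5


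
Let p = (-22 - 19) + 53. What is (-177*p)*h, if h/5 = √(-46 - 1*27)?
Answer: -10620*I*√73 ≈ -90737.0*I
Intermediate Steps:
p = 12 (p = -41 + 53 = 12)
h = 5*I*√73 (h = 5*√(-46 - 1*27) = 5*√(-46 - 27) = 5*√(-73) = 5*(I*√73) = 5*I*√73 ≈ 42.72*I)
(-177*p)*h = (-177*12)*(5*I*√73) = -10620*I*√73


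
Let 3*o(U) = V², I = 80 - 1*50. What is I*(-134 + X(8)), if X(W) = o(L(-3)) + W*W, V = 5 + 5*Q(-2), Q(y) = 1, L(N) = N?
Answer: -1100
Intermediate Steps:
I = 30 (I = 80 - 50 = 30)
V = 10 (V = 5 + 5*1 = 5 + 5 = 10)
o(U) = 100/3 (o(U) = (⅓)*10² = (⅓)*100 = 100/3)
X(W) = 100/3 + W² (X(W) = 100/3 + W*W = 100/3 + W²)
I*(-134 + X(8)) = 30*(-134 + (100/3 + 8²)) = 30*(-134 + (100/3 + 64)) = 30*(-134 + 292/3) = 30*(-110/3) = -1100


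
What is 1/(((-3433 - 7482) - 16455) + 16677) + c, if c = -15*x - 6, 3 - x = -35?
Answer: -6159169/10693 ≈ -576.00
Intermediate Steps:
x = 38 (x = 3 - 1*(-35) = 3 + 35 = 38)
c = -576 (c = -15*38 - 6 = -570 - 6 = -576)
1/(((-3433 - 7482) - 16455) + 16677) + c = 1/(((-3433 - 7482) - 16455) + 16677) - 576 = 1/((-10915 - 16455) + 16677) - 576 = 1/(-27370 + 16677) - 576 = 1/(-10693) - 576 = -1/10693 - 576 = -6159169/10693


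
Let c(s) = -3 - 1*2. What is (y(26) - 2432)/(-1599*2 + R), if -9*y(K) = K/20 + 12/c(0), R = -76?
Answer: 218869/294660 ≈ 0.74278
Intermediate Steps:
c(s) = -5 (c(s) = -3 - 2 = -5)
y(K) = 4/15 - K/180 (y(K) = -(K/20 + 12/(-5))/9 = -(K*(1/20) + 12*(-⅕))/9 = -(K/20 - 12/5)/9 = -(-12/5 + K/20)/9 = 4/15 - K/180)
(y(26) - 2432)/(-1599*2 + R) = ((4/15 - 1/180*26) - 2432)/(-1599*2 - 76) = ((4/15 - 13/90) - 2432)/(-3198 - 76) = (11/90 - 2432)/(-3274) = -218869/90*(-1/3274) = 218869/294660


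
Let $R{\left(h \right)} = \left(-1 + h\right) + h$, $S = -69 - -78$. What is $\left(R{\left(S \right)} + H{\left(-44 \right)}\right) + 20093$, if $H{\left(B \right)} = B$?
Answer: $20066$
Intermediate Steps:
$S = 9$ ($S = -69 + 78 = 9$)
$R{\left(h \right)} = -1 + 2 h$
$\left(R{\left(S \right)} + H{\left(-44 \right)}\right) + 20093 = \left(\left(-1 + 2 \cdot 9\right) - 44\right) + 20093 = \left(\left(-1 + 18\right) - 44\right) + 20093 = \left(17 - 44\right) + 20093 = -27 + 20093 = 20066$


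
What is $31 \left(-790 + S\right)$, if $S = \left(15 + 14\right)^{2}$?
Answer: $1581$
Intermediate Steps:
$S = 841$ ($S = 29^{2} = 841$)
$31 \left(-790 + S\right) = 31 \left(-790 + 841\right) = 31 \cdot 51 = 1581$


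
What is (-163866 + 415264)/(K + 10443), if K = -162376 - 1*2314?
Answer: -251398/154247 ≈ -1.6298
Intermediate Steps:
K = -164690 (K = -162376 - 2314 = -164690)
(-163866 + 415264)/(K + 10443) = (-163866 + 415264)/(-164690 + 10443) = 251398/(-154247) = 251398*(-1/154247) = -251398/154247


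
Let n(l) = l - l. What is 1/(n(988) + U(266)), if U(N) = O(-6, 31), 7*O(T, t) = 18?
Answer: 7/18 ≈ 0.38889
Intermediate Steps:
O(T, t) = 18/7 (O(T, t) = (⅐)*18 = 18/7)
n(l) = 0
U(N) = 18/7
1/(n(988) + U(266)) = 1/(0 + 18/7) = 1/(18/7) = 7/18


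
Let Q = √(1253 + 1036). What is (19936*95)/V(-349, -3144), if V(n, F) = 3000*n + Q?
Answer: -660978080000/365402999237 - 1893920*√2289/1096208997711 ≈ -1.8090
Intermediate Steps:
Q = √2289 ≈ 47.844
V(n, F) = √2289 + 3000*n (V(n, F) = 3000*n + √2289 = √2289 + 3000*n)
(19936*95)/V(-349, -3144) = (19936*95)/(√2289 + 3000*(-349)) = 1893920/(√2289 - 1047000) = 1893920/(-1047000 + √2289)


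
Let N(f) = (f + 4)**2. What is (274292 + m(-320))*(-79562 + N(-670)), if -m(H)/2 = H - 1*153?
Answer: 100184980572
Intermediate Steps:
N(f) = (4 + f)**2
m(H) = 306 - 2*H (m(H) = -2*(H - 1*153) = -2*(H - 153) = -2*(-153 + H) = 306 - 2*H)
(274292 + m(-320))*(-79562 + N(-670)) = (274292 + (306 - 2*(-320)))*(-79562 + (4 - 670)**2) = (274292 + (306 + 640))*(-79562 + (-666)**2) = (274292 + 946)*(-79562 + 443556) = 275238*363994 = 100184980572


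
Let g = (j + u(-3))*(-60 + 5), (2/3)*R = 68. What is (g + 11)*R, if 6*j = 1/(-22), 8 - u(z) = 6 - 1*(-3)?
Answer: 13549/2 ≈ 6774.5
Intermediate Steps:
R = 102 (R = (3/2)*68 = 102)
u(z) = -1 (u(z) = 8 - (6 - 1*(-3)) = 8 - (6 + 3) = 8 - 1*9 = 8 - 9 = -1)
j = -1/132 (j = (⅙)/(-22) = (⅙)*(-1/22) = -1/132 ≈ -0.0075758)
g = 665/12 (g = (-1/132 - 1)*(-60 + 5) = -133/132*(-55) = 665/12 ≈ 55.417)
(g + 11)*R = (665/12 + 11)*102 = (797/12)*102 = 13549/2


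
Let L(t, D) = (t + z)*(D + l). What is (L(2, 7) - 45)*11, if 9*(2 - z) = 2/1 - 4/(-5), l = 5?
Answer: -121/15 ≈ -8.0667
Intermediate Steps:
z = 76/45 (z = 2 - (2/1 - 4/(-5))/9 = 2 - (2*1 - 4*(-1/5))/9 = 2 - (2 + 4/5)/9 = 2 - 1/9*14/5 = 2 - 14/45 = 76/45 ≈ 1.6889)
L(t, D) = (5 + D)*(76/45 + t) (L(t, D) = (t + 76/45)*(D + 5) = (76/45 + t)*(5 + D) = (5 + D)*(76/45 + t))
(L(2, 7) - 45)*11 = ((76/9 + 5*2 + (76/45)*7 + 7*2) - 45)*11 = ((76/9 + 10 + 532/45 + 14) - 45)*11 = (664/15 - 45)*11 = -11/15*11 = -121/15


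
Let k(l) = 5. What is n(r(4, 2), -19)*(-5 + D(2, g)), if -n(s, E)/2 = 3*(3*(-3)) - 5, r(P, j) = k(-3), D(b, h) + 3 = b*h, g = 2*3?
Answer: 256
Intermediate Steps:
g = 6
D(b, h) = -3 + b*h
r(P, j) = 5
n(s, E) = 64 (n(s, E) = -2*(3*(3*(-3)) - 5) = -2*(3*(-9) - 5) = -2*(-27 - 5) = -2*(-32) = 64)
n(r(4, 2), -19)*(-5 + D(2, g)) = 64*(-5 + (-3 + 2*6)) = 64*(-5 + (-3 + 12)) = 64*(-5 + 9) = 64*4 = 256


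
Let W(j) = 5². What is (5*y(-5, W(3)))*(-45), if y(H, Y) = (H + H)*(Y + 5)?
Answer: 67500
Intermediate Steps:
W(j) = 25
y(H, Y) = 2*H*(5 + Y) (y(H, Y) = (2*H)*(5 + Y) = 2*H*(5 + Y))
(5*y(-5, W(3)))*(-45) = (5*(2*(-5)*(5 + 25)))*(-45) = (5*(2*(-5)*30))*(-45) = (5*(-300))*(-45) = -1500*(-45) = 67500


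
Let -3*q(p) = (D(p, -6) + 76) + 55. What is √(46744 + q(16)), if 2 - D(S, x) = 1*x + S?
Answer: √46703 ≈ 216.11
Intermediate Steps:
D(S, x) = 2 - S - x (D(S, x) = 2 - (1*x + S) = 2 - (x + S) = 2 - (S + x) = 2 + (-S - x) = 2 - S - x)
q(p) = -139/3 + p/3 (q(p) = -(((2 - p - 1*(-6)) + 76) + 55)/3 = -(((2 - p + 6) + 76) + 55)/3 = -(((8 - p) + 76) + 55)/3 = -((84 - p) + 55)/3 = -(139 - p)/3 = -139/3 + p/3)
√(46744 + q(16)) = √(46744 + (-139/3 + (⅓)*16)) = √(46744 + (-139/3 + 16/3)) = √(46744 - 41) = √46703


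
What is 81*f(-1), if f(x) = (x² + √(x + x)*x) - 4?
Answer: -243 - 81*I*√2 ≈ -243.0 - 114.55*I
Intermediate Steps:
f(x) = -4 + x² + √2*x^(3/2) (f(x) = (x² + √(2*x)*x) - 4 = (x² + (√2*√x)*x) - 4 = (x² + √2*x^(3/2)) - 4 = -4 + x² + √2*x^(3/2))
81*f(-1) = 81*(-4 + (-1)² + √2*(-1)^(3/2)) = 81*(-4 + 1 + √2*(-I)) = 81*(-4 + 1 - I*√2) = 81*(-3 - I*√2) = -243 - 81*I*√2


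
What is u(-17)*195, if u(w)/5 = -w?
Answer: 16575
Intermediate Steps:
u(w) = -5*w (u(w) = 5*(-w) = -5*w)
u(-17)*195 = -5*(-17)*195 = 85*195 = 16575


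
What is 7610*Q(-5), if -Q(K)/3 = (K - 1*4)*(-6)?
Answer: -1232820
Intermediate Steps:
Q(K) = -72 + 18*K (Q(K) = -3*(K - 1*4)*(-6) = -3*(K - 4)*(-6) = -3*(-4 + K)*(-6) = -3*(24 - 6*K) = -72 + 18*K)
7610*Q(-5) = 7610*(-72 + 18*(-5)) = 7610*(-72 - 90) = 7610*(-162) = -1232820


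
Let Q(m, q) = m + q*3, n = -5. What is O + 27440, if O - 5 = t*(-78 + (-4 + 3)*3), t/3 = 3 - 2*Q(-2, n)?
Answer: 18454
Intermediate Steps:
Q(m, q) = m + 3*q
t = 111 (t = 3*(3 - 2*(-2 + 3*(-5))) = 3*(3 - 2*(-2 - 15)) = 3*(3 - 2*(-17)) = 3*(3 + 34) = 3*37 = 111)
O = -8986 (O = 5 + 111*(-78 + (-4 + 3)*3) = 5 + 111*(-78 - 1*3) = 5 + 111*(-78 - 3) = 5 + 111*(-81) = 5 - 8991 = -8986)
O + 27440 = -8986 + 27440 = 18454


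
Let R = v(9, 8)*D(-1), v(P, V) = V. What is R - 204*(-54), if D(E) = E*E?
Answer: 11024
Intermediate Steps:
D(E) = E²
R = 8 (R = 8*(-1)² = 8*1 = 8)
R - 204*(-54) = 8 - 204*(-54) = 8 + 11016 = 11024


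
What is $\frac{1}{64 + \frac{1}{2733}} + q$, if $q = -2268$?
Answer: $- \frac{396699951}{174913} \approx -2268.0$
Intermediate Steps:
$\frac{1}{64 + \frac{1}{2733}} + q = \frac{1}{64 + \frac{1}{2733}} - 2268 = \frac{1}{\frac{174913}{2733}} - 2268 = \frac{2733}{174913} - 2268 = - \frac{396699951}{174913}$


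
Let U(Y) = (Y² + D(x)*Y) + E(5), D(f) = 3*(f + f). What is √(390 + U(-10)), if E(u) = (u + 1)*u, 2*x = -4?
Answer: 8*√10 ≈ 25.298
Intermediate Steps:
x = -2 (x = (½)*(-4) = -2)
E(u) = u*(1 + u) (E(u) = (1 + u)*u = u*(1 + u))
D(f) = 6*f (D(f) = 3*(2*f) = 6*f)
U(Y) = 30 + Y² - 12*Y (U(Y) = (Y² + (6*(-2))*Y) + 5*(1 + 5) = (Y² - 12*Y) + 5*6 = (Y² - 12*Y) + 30 = 30 + Y² - 12*Y)
√(390 + U(-10)) = √(390 + (30 + (-10)² - 12*(-10))) = √(390 + (30 + 100 + 120)) = √(390 + 250) = √640 = 8*√10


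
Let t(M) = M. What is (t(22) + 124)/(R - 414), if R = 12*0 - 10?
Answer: -73/212 ≈ -0.34434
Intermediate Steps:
R = -10 (R = 0 - 10 = -10)
(t(22) + 124)/(R - 414) = (22 + 124)/(-10 - 414) = 146/(-424) = 146*(-1/424) = -73/212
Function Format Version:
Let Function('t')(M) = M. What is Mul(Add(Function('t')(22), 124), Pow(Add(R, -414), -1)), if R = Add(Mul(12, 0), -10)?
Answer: Rational(-73, 212) ≈ -0.34434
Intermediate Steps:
R = -10 (R = Add(0, -10) = -10)
Mul(Add(Function('t')(22), 124), Pow(Add(R, -414), -1)) = Mul(Add(22, 124), Pow(Add(-10, -414), -1)) = Mul(146, Pow(-424, -1)) = Mul(146, Rational(-1, 424)) = Rational(-73, 212)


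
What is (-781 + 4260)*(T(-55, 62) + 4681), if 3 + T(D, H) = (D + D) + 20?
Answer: 15961652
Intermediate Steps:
T(D, H) = 17 + 2*D (T(D, H) = -3 + ((D + D) + 20) = -3 + (2*D + 20) = -3 + (20 + 2*D) = 17 + 2*D)
(-781 + 4260)*(T(-55, 62) + 4681) = (-781 + 4260)*((17 + 2*(-55)) + 4681) = 3479*((17 - 110) + 4681) = 3479*(-93 + 4681) = 3479*4588 = 15961652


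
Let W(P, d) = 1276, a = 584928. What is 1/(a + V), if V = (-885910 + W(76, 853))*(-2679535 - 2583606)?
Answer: 1/4655954060322 ≈ 2.1478e-13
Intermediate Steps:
V = 4655953475394 (V = (-885910 + 1276)*(-2679535 - 2583606) = -884634*(-5263141) = 4655953475394)
1/(a + V) = 1/(584928 + 4655953475394) = 1/4655954060322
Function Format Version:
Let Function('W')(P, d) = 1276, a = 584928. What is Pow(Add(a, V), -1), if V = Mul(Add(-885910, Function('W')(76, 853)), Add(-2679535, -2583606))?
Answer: Rational(1, 4655954060322) ≈ 2.1478e-13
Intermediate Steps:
V = 4655953475394 (V = Mul(Add(-885910, 1276), Add(-2679535, -2583606)) = Mul(-884634, -5263141) = 4655953475394)
Pow(Add(a, V), -1) = Pow(Add(584928, 4655953475394), -1) = Pow(4655954060322, -1) = Rational(1, 4655954060322)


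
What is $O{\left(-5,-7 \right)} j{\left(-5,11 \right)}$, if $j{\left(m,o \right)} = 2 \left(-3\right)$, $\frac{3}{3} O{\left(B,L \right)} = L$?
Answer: $42$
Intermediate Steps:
$O{\left(B,L \right)} = L$
$j{\left(m,o \right)} = -6$
$O{\left(-5,-7 \right)} j{\left(-5,11 \right)} = \left(-7\right) \left(-6\right) = 42$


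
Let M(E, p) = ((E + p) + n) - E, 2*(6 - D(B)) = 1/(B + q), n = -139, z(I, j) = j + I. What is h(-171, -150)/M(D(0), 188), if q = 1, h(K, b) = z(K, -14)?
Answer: -185/49 ≈ -3.7755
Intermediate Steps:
z(I, j) = I + j
h(K, b) = -14 + K (h(K, b) = K - 14 = -14 + K)
D(B) = 6 - 1/(2*(1 + B)) (D(B) = 6 - 1/(2*(B + 1)) = 6 - 1/(2*(1 + B)))
M(E, p) = -139 + p (M(E, p) = ((E + p) - 139) - E = (-139 + E + p) - E = -139 + p)
h(-171, -150)/M(D(0), 188) = (-14 - 171)/(-139 + 188) = -185/49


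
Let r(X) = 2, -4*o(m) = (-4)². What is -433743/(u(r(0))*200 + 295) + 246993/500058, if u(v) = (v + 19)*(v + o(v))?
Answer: 72966178453/1350990030 ≈ 54.009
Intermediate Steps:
o(m) = -4 (o(m) = -¼*(-4)² = -¼*16 = -4)
u(v) = (-4 + v)*(19 + v) (u(v) = (v + 19)*(v - 4) = (19 + v)*(-4 + v) = (-4 + v)*(19 + v))
-433743/(u(r(0))*200 + 295) + 246993/500058 = -433743/((-76 + 2² + 15*2)*200 + 295) + 246993/500058 = -433743/((-76 + 4 + 30)*200 + 295) + 246993*(1/500058) = -433743/(-42*200 + 295) + 82331/166686 = -433743/(-8400 + 295) + 82331/166686 = -433743/(-8105) + 82331/166686 = -433743*(-1/8105) + 82331/166686 = 433743/8105 + 82331/166686 = 72966178453/1350990030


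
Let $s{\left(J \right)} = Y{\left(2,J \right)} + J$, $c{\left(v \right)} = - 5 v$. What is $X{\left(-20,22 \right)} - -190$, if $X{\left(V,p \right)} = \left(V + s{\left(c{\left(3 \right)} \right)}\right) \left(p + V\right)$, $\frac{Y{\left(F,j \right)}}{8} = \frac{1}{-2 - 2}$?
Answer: $116$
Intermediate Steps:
$Y{\left(F,j \right)} = -2$ ($Y{\left(F,j \right)} = \frac{8}{-2 - 2} = \frac{8}{-4} = 8 \left(- \frac{1}{4}\right) = -2$)
$s{\left(J \right)} = -2 + J$
$X{\left(V,p \right)} = \left(-17 + V\right) \left(V + p\right)$ ($X{\left(V,p \right)} = \left(V - 17\right) \left(p + V\right) = \left(V - 17\right) \left(V + p\right) = \left(-17 + V\right) \left(V + p\right)$)
$X{\left(-20,22 \right)} - -190 = \left(\left(-20\right)^{2} - -340 - 374 - 440\right) - -190 = \left(400 + 340 - 374 - 440\right) + 190 = -74 + 190 = 116$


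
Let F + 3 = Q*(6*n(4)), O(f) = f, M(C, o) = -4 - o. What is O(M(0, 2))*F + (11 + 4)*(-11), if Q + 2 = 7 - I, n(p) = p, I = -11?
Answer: -2451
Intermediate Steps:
Q = 16 (Q = -2 + (7 - 1*(-11)) = -2 + (7 + 11) = -2 + 18 = 16)
F = 381 (F = -3 + 16*(6*4) = -3 + 16*24 = -3 + 384 = 381)
O(M(0, 2))*F + (11 + 4)*(-11) = (-4 - 1*2)*381 + (11 + 4)*(-11) = (-4 - 2)*381 + 15*(-11) = -6*381 - 165 = -2286 - 165 = -2451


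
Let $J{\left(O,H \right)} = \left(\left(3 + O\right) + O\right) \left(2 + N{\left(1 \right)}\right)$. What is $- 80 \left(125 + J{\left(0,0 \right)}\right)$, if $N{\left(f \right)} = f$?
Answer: $-10720$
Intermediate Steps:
$J{\left(O,H \right)} = 9 + 6 O$ ($J{\left(O,H \right)} = \left(\left(3 + O\right) + O\right) \left(2 + 1\right) = \left(3 + 2 O\right) 3 = 9 + 6 O$)
$- 80 \left(125 + J{\left(0,0 \right)}\right) = - 80 \left(125 + \left(9 + 6 \cdot 0\right)\right) = - 80 \left(125 + \left(9 + 0\right)\right) = - 80 \left(125 + 9\right) = \left(-80\right) 134 = -10720$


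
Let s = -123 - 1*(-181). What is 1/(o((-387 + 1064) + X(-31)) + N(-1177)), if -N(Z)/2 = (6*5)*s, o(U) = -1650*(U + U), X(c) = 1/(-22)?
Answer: -1/2237430 ≈ -4.4694e-7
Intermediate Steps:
X(c) = -1/22
s = 58 (s = -123 + 181 = 58)
o(U) = -3300*U
N(Z) = -3480 (N(Z) = -2*6*5*58 = -60*58 = -2*1740 = -3480)
1/(o((-387 + 1064) + X(-31)) + N(-1177)) = 1/(-3300*((-387 + 1064) - 1/22) - 3480) = 1/(-3300*(677 - 1/22) - 3480) = 1/(-3300*14893/22 - 3480) = 1/(-2233950 - 3480) = 1/(-2237430) = -1/2237430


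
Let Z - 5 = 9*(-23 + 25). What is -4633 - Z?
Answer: -4656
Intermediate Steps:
Z = 23 (Z = 5 + 9*(-23 + 25) = 5 + 9*2 = 5 + 18 = 23)
-4633 - Z = -4633 - 1*23 = -4633 - 23 = -4656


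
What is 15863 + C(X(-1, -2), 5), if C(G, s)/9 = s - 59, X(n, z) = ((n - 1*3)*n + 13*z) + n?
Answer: 15377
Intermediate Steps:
X(n, z) = n + 13*z + n*(-3 + n) (X(n, z) = ((n - 3)*n + 13*z) + n = ((-3 + n)*n + 13*z) + n = (n*(-3 + n) + 13*z) + n = (13*z + n*(-3 + n)) + n = n + 13*z + n*(-3 + n))
C(G, s) = -531 + 9*s (C(G, s) = 9*(s - 59) = 9*(-59 + s) = -531 + 9*s)
15863 + C(X(-1, -2), 5) = 15863 + (-531 + 9*5) = 15863 + (-531 + 45) = 15863 - 486 = 15377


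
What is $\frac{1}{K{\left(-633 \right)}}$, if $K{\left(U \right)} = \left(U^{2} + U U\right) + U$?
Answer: $\frac{1}{800745} \approx 1.2488 \cdot 10^{-6}$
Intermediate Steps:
$K{\left(U \right)} = U + 2 U^{2}$ ($K{\left(U \right)} = \left(U^{2} + U^{2}\right) + U = 2 U^{2} + U = U + 2 U^{2}$)
$\frac{1}{K{\left(-633 \right)}} = \frac{1}{\left(-633\right) \left(1 + 2 \left(-633\right)\right)} = \frac{1}{\left(-633\right) \left(1 - 1266\right)} = \frac{1}{\left(-633\right) \left(-1265\right)} = \frac{1}{800745}$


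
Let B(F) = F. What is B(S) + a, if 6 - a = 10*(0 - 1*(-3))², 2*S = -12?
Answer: -90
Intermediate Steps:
S = -6 (S = (½)*(-12) = -6)
a = -84 (a = 6 - 10*(0 - 1*(-3))² = 6 - 10*(0 + 3)² = 6 - 10*3² = 6 - 10*9 = 6 - 1*90 = 6 - 90 = -84)
B(S) + a = -6 - 84 = -90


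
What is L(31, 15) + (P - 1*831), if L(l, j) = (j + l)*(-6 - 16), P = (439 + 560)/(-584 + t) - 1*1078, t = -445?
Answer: -1002236/343 ≈ -2922.0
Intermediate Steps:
P = -370087/343 (P = (439 + 560)/(-584 - 445) - 1*1078 = 999/(-1029) - 1078 = 999*(-1/1029) - 1078 = -333/343 - 1078 = -370087/343 ≈ -1079.0)
L(l, j) = -22*j - 22*l (L(l, j) = (j + l)*(-22) = -22*j - 22*l)
L(31, 15) + (P - 1*831) = (-22*15 - 22*31) + (-370087/343 - 1*831) = (-330 - 682) + (-370087/343 - 831) = -1012 - 655120/343 = -1002236/343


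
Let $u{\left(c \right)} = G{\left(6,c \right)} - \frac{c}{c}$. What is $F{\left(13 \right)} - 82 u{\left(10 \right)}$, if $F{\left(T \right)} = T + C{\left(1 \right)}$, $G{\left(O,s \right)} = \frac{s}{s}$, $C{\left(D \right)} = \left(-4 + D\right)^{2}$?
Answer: $22$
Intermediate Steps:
$G{\left(O,s \right)} = 1$
$F{\left(T \right)} = 9 + T$ ($F{\left(T \right)} = T + \left(-4 + 1\right)^{2} = T + \left(-3\right)^{2} = T + 9 = 9 + T$)
$u{\left(c \right)} = 0$ ($u{\left(c \right)} = 1 - \frac{c}{c} = 1 - 1 = 0$)
$F{\left(13 \right)} - 82 u{\left(10 \right)} = \left(9 + 13\right) - 0 = 22 + 0 = 22$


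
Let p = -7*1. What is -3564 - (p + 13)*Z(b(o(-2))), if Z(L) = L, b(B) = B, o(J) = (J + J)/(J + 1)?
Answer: -3588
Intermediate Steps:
o(J) = 2*J/(1 + J) (o(J) = (2*J)/(1 + J) = 2*J/(1 + J))
p = -7
-3564 - (p + 13)*Z(b(o(-2))) = -3564 - (-7 + 13)*2*(-2)/(1 - 2) = -3564 - 6*2*(-2)/(-1) = -3564 - 6*2*(-2)*(-1) = -3564 - 6*4 = -3564 - 1*24 = -3564 - 24 = -3588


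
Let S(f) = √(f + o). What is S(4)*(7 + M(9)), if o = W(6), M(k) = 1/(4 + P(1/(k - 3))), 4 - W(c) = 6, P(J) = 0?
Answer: 29*√2/4 ≈ 10.253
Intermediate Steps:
W(c) = -2 (W(c) = 4 - 1*6 = 4 - 6 = -2)
M(k) = ¼ (M(k) = 1/(4 + 0) = 1/4 = ¼)
o = -2
S(f) = √(-2 + f) (S(f) = √(f - 2) = √(-2 + f))
S(4)*(7 + M(9)) = √(-2 + 4)*(7 + ¼) = √2*(29/4) = 29*√2/4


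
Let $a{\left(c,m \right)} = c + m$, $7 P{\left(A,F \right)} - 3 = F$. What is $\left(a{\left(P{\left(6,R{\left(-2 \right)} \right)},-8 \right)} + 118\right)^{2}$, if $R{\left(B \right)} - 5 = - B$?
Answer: $\frac{608400}{49} \approx 12416.0$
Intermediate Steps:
$R{\left(B \right)} = 5 - B$
$P{\left(A,F \right)} = \frac{3}{7} + \frac{F}{7}$
$\left(a{\left(P{\left(6,R{\left(-2 \right)} \right)},-8 \right)} + 118\right)^{2} = \left(\left(\left(\frac{3}{7} + \frac{5 - -2}{7}\right) - 8\right) + 118\right)^{2} = \left(\left(\left(\frac{3}{7} + \frac{5 + 2}{7}\right) - 8\right) + 118\right)^{2} = \left(\left(\left(\frac{3}{7} + \frac{1}{7} \cdot 7\right) - 8\right) + 118\right)^{2} = \left(\left(\left(\frac{3}{7} + 1\right) - 8\right) + 118\right)^{2} = \left(\left(\frac{10}{7} - 8\right) + 118\right)^{2} = \left(- \frac{46}{7} + 118\right)^{2} = \left(\frac{780}{7}\right)^{2} = \frac{608400}{49}$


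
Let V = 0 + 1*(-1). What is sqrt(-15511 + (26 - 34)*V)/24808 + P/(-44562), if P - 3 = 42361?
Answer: -3026/3183 + I*sqrt(15503)/24808 ≈ -0.95068 + 0.005019*I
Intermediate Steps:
P = 42364 (P = 3 + 42361 = 42364)
V = -1 (V = 0 - 1 = -1)
sqrt(-15511 + (26 - 34)*V)/24808 + P/(-44562) = sqrt(-15511 + (26 - 34)*(-1))/24808 + 42364/(-44562) = sqrt(-15511 - 8*(-1))*(1/24808) + 42364*(-1/44562) = sqrt(-15511 + 8)*(1/24808) - 3026/3183 = sqrt(-15503)*(1/24808) - 3026/3183 = (I*sqrt(15503))*(1/24808) - 3026/3183 = I*sqrt(15503)/24808 - 3026/3183 = -3026/3183 + I*sqrt(15503)/24808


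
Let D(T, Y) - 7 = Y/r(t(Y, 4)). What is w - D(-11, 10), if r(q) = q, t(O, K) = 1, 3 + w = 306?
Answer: 286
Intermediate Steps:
w = 303 (w = -3 + 306 = 303)
D(T, Y) = 7 + Y (D(T, Y) = 7 + Y/1 = 7 + Y*1 = 7 + Y)
w - D(-11, 10) = 303 - (7 + 10) = 303 - 1*17 = 303 - 17 = 286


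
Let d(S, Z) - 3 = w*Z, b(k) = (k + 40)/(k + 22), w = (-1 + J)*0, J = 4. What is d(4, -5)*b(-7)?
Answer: 33/5 ≈ 6.6000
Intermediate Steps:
w = 0 (w = (-1 + 4)*0 = 3*0 = 0)
b(k) = (40 + k)/(22 + k)
d(S, Z) = 3 (d(S, Z) = 3 + 0*Z = 3 + 0 = 3)
d(4, -5)*b(-7) = 3*((40 - 7)/(22 - 7)) = 3*(33/15) = 3*((1/15)*33) = 3*(11/5) = 33/5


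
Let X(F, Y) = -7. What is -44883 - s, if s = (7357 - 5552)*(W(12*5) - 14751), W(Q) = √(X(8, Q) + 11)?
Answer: 26577062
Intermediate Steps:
W(Q) = 2 (W(Q) = √(-7 + 11) = √4 = 2)
s = -26621945 (s = (7357 - 5552)*(2 - 14751) = 1805*(-14749) = -26621945)
-44883 - s = -44883 - 1*(-26621945) = -44883 + 26621945 = 26577062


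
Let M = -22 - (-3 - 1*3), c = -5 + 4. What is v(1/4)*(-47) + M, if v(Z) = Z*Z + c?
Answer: 449/16 ≈ 28.063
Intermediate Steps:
c = -1
v(Z) = -1 + Z² (v(Z) = Z*Z - 1 = Z² - 1 = -1 + Z²)
M = -16 (M = -22 - (-3 - 3) = -22 - 1*(-6) = -22 + 6 = -16)
v(1/4)*(-47) + M = (-1 + (1/4)²)*(-47) - 16 = (-1 + (¼)²)*(-47) - 16 = (-1 + 1/16)*(-47) - 16 = -15/16*(-47) - 16 = 705/16 - 16 = 449/16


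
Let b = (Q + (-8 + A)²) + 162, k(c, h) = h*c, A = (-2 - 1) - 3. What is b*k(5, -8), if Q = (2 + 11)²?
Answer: -21080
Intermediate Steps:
A = -6 (A = -3 - 3 = -6)
k(c, h) = c*h
Q = 169 (Q = 13² = 169)
b = 527 (b = (169 + (-8 - 6)²) + 162 = (169 + (-14)²) + 162 = (169 + 196) + 162 = 365 + 162 = 527)
b*k(5, -8) = 527*(5*(-8)) = 527*(-40) = -21080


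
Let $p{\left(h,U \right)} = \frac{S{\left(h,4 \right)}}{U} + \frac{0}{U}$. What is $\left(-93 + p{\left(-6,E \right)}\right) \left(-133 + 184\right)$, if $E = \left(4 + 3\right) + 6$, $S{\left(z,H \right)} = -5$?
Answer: $- \frac{61914}{13} \approx -4762.6$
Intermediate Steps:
$E = 13$ ($E = 7 + 6 = 13$)
$p{\left(h,U \right)} = - \frac{5}{U}$ ($p{\left(h,U \right)} = - \frac{5}{U} + \frac{0}{U} = - \frac{5}{U} + 0 = - \frac{5}{U}$)
$\left(-93 + p{\left(-6,E \right)}\right) \left(-133 + 184\right) = \left(-93 - \frac{5}{13}\right) \left(-133 + 184\right) = \left(-93 - \frac{5}{13}\right) 51 = \left(- \frac{1214}{13}\right) 51 = - \frac{61914}{13}$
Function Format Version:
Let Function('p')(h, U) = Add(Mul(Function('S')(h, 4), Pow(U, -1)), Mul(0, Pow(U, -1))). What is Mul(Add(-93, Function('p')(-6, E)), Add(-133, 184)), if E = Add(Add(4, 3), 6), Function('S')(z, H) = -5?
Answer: Rational(-61914, 13) ≈ -4762.6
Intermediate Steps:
E = 13 (E = Add(7, 6) = 13)
Function('p')(h, U) = Mul(-5, Pow(U, -1)) (Function('p')(h, U) = Add(Mul(-5, Pow(U, -1)), Mul(0, Pow(U, -1))) = Add(Mul(-5, Pow(U, -1)), 0) = Mul(-5, Pow(U, -1)))
Mul(Add(-93, Function('p')(-6, E)), Add(-133, 184)) = Mul(Add(-93, Mul(-5, Pow(13, -1))), Add(-133, 184)) = Mul(Add(-93, Mul(-5, Rational(1, 13))), 51) = Mul(Add(-93, Rational(-5, 13)), 51) = Mul(Rational(-1214, 13), 51) = Rational(-61914, 13)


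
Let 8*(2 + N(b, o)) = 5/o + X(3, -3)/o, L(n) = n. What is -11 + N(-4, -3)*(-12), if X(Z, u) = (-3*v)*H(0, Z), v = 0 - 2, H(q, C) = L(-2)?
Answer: 19/2 ≈ 9.5000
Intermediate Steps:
H(q, C) = -2
v = -2
X(Z, u) = -12 (X(Z, u) = -3*(-2)*(-2) = 6*(-2) = -12)
N(b, o) = -2 - 7/(8*o) (N(b, o) = -2 + (5/o - 12/o)/8 = -2 + (-7/o)/8 = -2 - 7/(8*o))
-11 + N(-4, -3)*(-12) = -11 + (-2 - 7/8/(-3))*(-12) = -11 + (-2 - 7/8*(-⅓))*(-12) = -11 + (-2 + 7/24)*(-12) = -11 - 41/24*(-12) = -11 + 41/2 = 19/2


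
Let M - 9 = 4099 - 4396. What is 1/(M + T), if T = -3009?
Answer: -1/3297 ≈ -0.00030331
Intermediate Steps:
M = -288 (M = 9 + (4099 - 4396) = 9 - 297 = -288)
1/(M + T) = 1/(-288 - 3009) = 1/(-3297) = -1/3297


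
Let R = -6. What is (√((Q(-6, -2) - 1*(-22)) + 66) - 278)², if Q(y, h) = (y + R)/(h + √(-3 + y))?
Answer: 4*(1807 - √13*√(292 + 9*I))²/169 ≈ 72103.0 - 78.439*I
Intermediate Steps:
Q(y, h) = (-6 + y)/(h + √(-3 + y)) (Q(y, h) = (y - 6)/(h + √(-3 + y)) = (-6 + y)/(h + √(-3 + y)))
(√((Q(-6, -2) - 1*(-22)) + 66) - 278)² = (√(((-6 - 6)/(-2 + √(-3 - 6)) - 1*(-22)) + 66) - 278)² = (√((-12/(-2 + √(-9)) + 22) + 66) - 278)² = (√((-12/(-2 + 3*I) + 22) + 66) - 278)² = (√((((-2 - 3*I)/13)*(-12) + 22) + 66) - 278)² = (√((-12*(-2 - 3*I)/13 + 22) + 66) - 278)² = (√((22 - 12*(-2 - 3*I)/13) + 66) - 278)² = (√(88 - 12*(-2 - 3*I)/13) - 278)² = (-278 + √(88 - 12*(-2 - 3*I)/13))²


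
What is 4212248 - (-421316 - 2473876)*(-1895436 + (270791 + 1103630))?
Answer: -1508434247632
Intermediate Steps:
4212248 - (-421316 - 2473876)*(-1895436 + (270791 + 1103630)) = 4212248 - (-2895192)*(-1895436 + 1374421) = 4212248 - (-2895192)*(-521015) = 4212248 - 1*1508438459880 = 4212248 - 1508438459880 = -1508434247632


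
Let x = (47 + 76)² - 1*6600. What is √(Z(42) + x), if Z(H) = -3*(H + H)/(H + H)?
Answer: 7*√174 ≈ 92.336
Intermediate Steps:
Z(H) = -3 (Z(H) = -3*2*H/(2*H) = -3*2*H*1/(2*H) = -3*1 = -3)
x = 8529 (x = 123² - 6600 = 15129 - 6600 = 8529)
√(Z(42) + x) = √(-3 + 8529) = √8526 = 7*√174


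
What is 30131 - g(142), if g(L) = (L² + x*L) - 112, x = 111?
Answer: -5683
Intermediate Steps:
g(L) = -112 + L² + 111*L (g(L) = (L² + 111*L) - 112 = -112 + L² + 111*L)
30131 - g(142) = 30131 - (-112 + 142² + 111*142) = 30131 - (-112 + 20164 + 15762) = 30131 - 1*35814 = 30131 - 35814 = -5683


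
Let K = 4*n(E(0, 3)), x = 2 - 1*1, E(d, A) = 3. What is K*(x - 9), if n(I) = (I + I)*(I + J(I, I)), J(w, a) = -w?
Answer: 0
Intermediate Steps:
n(I) = 0 (n(I) = (I + I)*(I - I) = (2*I)*0 = 0)
x = 1 (x = 2 - 1 = 1)
K = 0 (K = 4*0 = 0)
K*(x - 9) = 0*(1 - 9) = 0*(-8) = 0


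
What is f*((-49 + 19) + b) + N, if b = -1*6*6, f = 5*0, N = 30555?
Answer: 30555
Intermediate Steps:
f = 0
b = -36 (b = -6*6 = -36)
f*((-49 + 19) + b) + N = 0*((-49 + 19) - 36) + 30555 = 0*(-30 - 36) + 30555 = 0*(-66) + 30555 = 0 + 30555 = 30555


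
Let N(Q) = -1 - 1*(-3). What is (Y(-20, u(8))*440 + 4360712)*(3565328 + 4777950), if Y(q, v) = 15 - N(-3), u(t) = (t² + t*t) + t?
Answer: 36430356044096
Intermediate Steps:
u(t) = t + 2*t² (u(t) = (t² + t²) + t = 2*t² + t = t + 2*t²)
N(Q) = 2 (N(Q) = -1 + 3 = 2)
Y(q, v) = 13 (Y(q, v) = 15 - 1*2 = 15 - 2 = 13)
(Y(-20, u(8))*440 + 4360712)*(3565328 + 4777950) = (13*440 + 4360712)*(3565328 + 4777950) = (5720 + 4360712)*8343278 = 4366432*8343278 = 36430356044096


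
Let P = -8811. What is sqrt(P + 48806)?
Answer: sqrt(39995) ≈ 199.99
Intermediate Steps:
sqrt(P + 48806) = sqrt(-8811 + 48806) = sqrt(39995)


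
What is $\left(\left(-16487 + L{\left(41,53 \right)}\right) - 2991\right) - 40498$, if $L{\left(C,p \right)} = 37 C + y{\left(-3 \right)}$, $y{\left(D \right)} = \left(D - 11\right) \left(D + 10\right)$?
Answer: $-58557$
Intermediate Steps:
$y{\left(D \right)} = \left(-11 + D\right) \left(10 + D\right)$
$L{\left(C,p \right)} = -98 + 37 C$ ($L{\left(C,p \right)} = 37 C - \left(107 - 9\right) = 37 C + \left(-110 + 9 + 3\right) = 37 C - 98 = -98 + 37 C$)
$\left(\left(-16487 + L{\left(41,53 \right)}\right) - 2991\right) - 40498 = \left(\left(-16487 + \left(-98 + 37 \cdot 41\right)\right) - 2991\right) - 40498 = \left(\left(-16487 + \left(-98 + 1517\right)\right) - 2991\right) - 40498 = \left(\left(-16487 + 1419\right) - 2991\right) - 40498 = \left(-15068 - 2991\right) - 40498 = -18059 - 40498 = -58557$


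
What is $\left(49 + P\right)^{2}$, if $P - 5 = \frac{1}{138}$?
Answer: $\frac{55547209}{19044} \approx 2916.8$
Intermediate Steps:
$P = \frac{691}{138}$ ($P = 5 + \frac{1}{138} = \frac{691}{138} \approx 5.0072$)
$\left(49 + P\right)^{2} = \left(49 + \frac{691}{138}\right)^{2} = \left(\frac{7453}{138}\right)^{2} = \frac{55547209}{19044}$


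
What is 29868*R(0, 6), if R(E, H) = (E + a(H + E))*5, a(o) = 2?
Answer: 298680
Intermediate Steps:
R(E, H) = 10 + 5*E (R(E, H) = (E + 2)*5 = (2 + E)*5 = 10 + 5*E)
29868*R(0, 6) = 29868*(10 + 5*0) = 29868*(10 + 0) = 29868*10 = 298680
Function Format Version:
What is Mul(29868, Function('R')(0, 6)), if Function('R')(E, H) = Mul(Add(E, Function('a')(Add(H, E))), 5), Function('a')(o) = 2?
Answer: 298680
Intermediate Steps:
Function('R')(E, H) = Add(10, Mul(5, E)) (Function('R')(E, H) = Mul(Add(E, 2), 5) = Mul(Add(2, E), 5) = Add(10, Mul(5, E)))
Mul(29868, Function('R')(0, 6)) = Mul(29868, Add(10, Mul(5, 0))) = Mul(29868, Add(10, 0)) = Mul(29868, 10) = 298680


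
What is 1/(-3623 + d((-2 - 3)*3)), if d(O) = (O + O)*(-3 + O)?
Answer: -1/3083 ≈ -0.00032436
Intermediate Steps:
d(O) = 2*O*(-3 + O) (d(O) = (2*O)*(-3 + O) = 2*O*(-3 + O))
1/(-3623 + d((-2 - 3)*3)) = 1/(-3623 + 2*((-2 - 3)*3)*(-3 + (-2 - 3)*3)) = 1/(-3623 + 2*(-5*3)*(-3 - 5*3)) = 1/(-3623 + 2*(-15)*(-3 - 15)) = 1/(-3623 + 2*(-15)*(-18)) = 1/(-3623 + 540) = 1/(-3083) = -1/3083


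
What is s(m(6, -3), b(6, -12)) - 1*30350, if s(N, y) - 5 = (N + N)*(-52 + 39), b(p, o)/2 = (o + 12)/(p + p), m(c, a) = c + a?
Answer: -30423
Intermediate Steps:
m(c, a) = a + c
b(p, o) = (12 + o)/p (b(p, o) = 2*((o + 12)/(p + p)) = 2*((12 + o)/((2*p))) = 2*((12 + o)*(1/(2*p))) = 2*((12 + o)/(2*p)) = (12 + o)/p)
s(N, y) = 5 - 26*N (s(N, y) = 5 + (N + N)*(-52 + 39) = 5 + (2*N)*(-13) = 5 - 26*N)
s(m(6, -3), b(6, -12)) - 1*30350 = (5 - 26*(-3 + 6)) - 1*30350 = (5 - 26*3) - 30350 = (5 - 78) - 30350 = -73 - 30350 = -30423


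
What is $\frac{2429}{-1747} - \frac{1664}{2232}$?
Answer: $- \frac{1041067}{487413} \approx -2.1359$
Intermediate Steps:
$\frac{2429}{-1747} - \frac{1664}{2232} = 2429 \left(- \frac{1}{1747}\right) - \frac{208}{279} = - \frac{2429}{1747} - \frac{208}{279} = - \frac{1041067}{487413}$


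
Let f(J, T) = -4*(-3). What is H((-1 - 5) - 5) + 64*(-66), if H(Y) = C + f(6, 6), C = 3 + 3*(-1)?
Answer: -4212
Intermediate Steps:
f(J, T) = 12
C = 0 (C = 3 - 3 = 0)
H(Y) = 12 (H(Y) = 0 + 12 = 12)
H((-1 - 5) - 5) + 64*(-66) = 12 + 64*(-66) = 12 - 4224 = -4212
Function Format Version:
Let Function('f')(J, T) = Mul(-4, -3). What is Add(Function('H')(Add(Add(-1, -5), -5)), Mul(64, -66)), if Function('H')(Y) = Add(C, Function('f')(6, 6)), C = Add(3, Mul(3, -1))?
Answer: -4212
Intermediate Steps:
Function('f')(J, T) = 12
C = 0 (C = Add(3, -3) = 0)
Function('H')(Y) = 12 (Function('H')(Y) = Add(0, 12) = 12)
Add(Function('H')(Add(Add(-1, -5), -5)), Mul(64, -66)) = Add(12, Mul(64, -66)) = Add(12, -4224) = -4212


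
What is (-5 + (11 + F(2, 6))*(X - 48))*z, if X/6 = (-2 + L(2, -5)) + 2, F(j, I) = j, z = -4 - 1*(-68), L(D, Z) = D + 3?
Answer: -15296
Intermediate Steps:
L(D, Z) = 3 + D
z = 64 (z = -4 + 68 = 64)
X = 30 (X = 6*((-2 + (3 + 2)) + 2) = 6*((-2 + 5) + 2) = 6*(3 + 2) = 6*5 = 30)
(-5 + (11 + F(2, 6))*(X - 48))*z = (-5 + (11 + 2)*(30 - 48))*64 = (-5 + 13*(-18))*64 = (-5 - 234)*64 = -239*64 = -15296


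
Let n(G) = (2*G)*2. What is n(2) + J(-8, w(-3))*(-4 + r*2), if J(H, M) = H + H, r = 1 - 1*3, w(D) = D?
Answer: 136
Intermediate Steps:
r = -2 (r = 1 - 3 = -2)
n(G) = 4*G
J(H, M) = 2*H
n(2) + J(-8, w(-3))*(-4 + r*2) = 4*2 + (2*(-8))*(-4 - 2*2) = 8 - 16*(-4 - 4) = 8 - 16*(-8) = 8 + 128 = 136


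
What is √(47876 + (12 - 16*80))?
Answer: 4*√2913 ≈ 215.89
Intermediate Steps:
√(47876 + (12 - 16*80)) = √(47876 + (12 - 1280)) = √(47876 - 1268) = √46608 = 4*√2913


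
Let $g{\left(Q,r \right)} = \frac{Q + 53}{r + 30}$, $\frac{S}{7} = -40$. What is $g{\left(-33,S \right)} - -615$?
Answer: $\frac{15373}{25} \approx 614.92$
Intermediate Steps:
$S = -280$ ($S = 7 \left(-40\right) = -280$)
$g{\left(Q,r \right)} = \frac{53 + Q}{30 + r}$
$g{\left(-33,S \right)} - -615 = \frac{53 - 33}{30 - 280} - -615 = \frac{1}{-250} \cdot 20 + 615 = \left(- \frac{1}{250}\right) 20 + 615 = - \frac{2}{25} + 615 = \frac{15373}{25}$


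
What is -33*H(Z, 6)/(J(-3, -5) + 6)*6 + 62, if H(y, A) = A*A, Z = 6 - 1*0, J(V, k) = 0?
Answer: -1126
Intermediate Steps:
Z = 6 (Z = 6 + 0 = 6)
H(y, A) = A²
-33*H(Z, 6)/(J(-3, -5) + 6)*6 + 62 = -33*6²/(0 + 6)*6 + 62 = -33*36/6*6 + 62 = -33*36*(⅙)*6 + 62 = -198*6 + 62 = -33*36 + 62 = -1188 + 62 = -1126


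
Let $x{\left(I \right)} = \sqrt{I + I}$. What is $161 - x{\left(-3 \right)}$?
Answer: $161 - i \sqrt{6} \approx 161.0 - 2.4495 i$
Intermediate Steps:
$x{\left(I \right)} = \sqrt{2} \sqrt{I}$ ($x{\left(I \right)} = \sqrt{2 I} = \sqrt{2} \sqrt{I}$)
$161 - x{\left(-3 \right)} = 161 - \sqrt{2} \sqrt{-3} = 161 - \sqrt{2} i \sqrt{3} = 161 - i \sqrt{6}$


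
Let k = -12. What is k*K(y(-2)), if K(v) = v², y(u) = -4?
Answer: -192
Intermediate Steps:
k*K(y(-2)) = -12*(-4)² = -12*16 = -192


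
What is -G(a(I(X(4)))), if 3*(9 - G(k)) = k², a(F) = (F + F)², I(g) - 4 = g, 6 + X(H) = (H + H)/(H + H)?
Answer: -11/3 ≈ -3.6667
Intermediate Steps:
X(H) = -5 (X(H) = -6 + (H + H)/(H + H) = -6 + (2*H)/((2*H)) = -6 + (2*H)*(1/(2*H)) = -6 + 1 = -5)
I(g) = 4 + g
a(F) = 4*F² (a(F) = (2*F)² = 4*F²)
G(k) = 9 - k²/3
-G(a(I(X(4)))) = -(9 - 16*(4 - 5)⁴/3) = -(9 - (4*(-1)²)²/3) = -(9 - (4*1)²/3) = -(9 - ⅓*4²) = -(9 - ⅓*16) = -(9 - 16/3) = -1*11/3 = -11/3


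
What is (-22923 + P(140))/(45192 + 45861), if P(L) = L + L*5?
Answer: -7361/30351 ≈ -0.24253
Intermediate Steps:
P(L) = 6*L (P(L) = L + 5*L = 6*L)
(-22923 + P(140))/(45192 + 45861) = (-22923 + 6*140)/(45192 + 45861) = (-22923 + 840)/91053 = -22083*1/91053 = -7361/30351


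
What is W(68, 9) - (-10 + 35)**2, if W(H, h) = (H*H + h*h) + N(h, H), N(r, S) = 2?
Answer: 4082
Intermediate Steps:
W(H, h) = 2 + H**2 + h**2 (W(H, h) = (H*H + h*h) + 2 = (H**2 + h**2) + 2 = 2 + H**2 + h**2)
W(68, 9) - (-10 + 35)**2 = (2 + 68**2 + 9**2) - (-10 + 35)**2 = (2 + 4624 + 81) - 1*25**2 = 4707 - 1*625 = 4707 - 625 = 4082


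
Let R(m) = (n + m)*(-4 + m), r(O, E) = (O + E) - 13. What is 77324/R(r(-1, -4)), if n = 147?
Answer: -38662/1419 ≈ -27.246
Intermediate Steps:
r(O, E) = -13 + E + O (r(O, E) = (E + O) - 13 = -13 + E + O)
R(m) = (-4 + m)*(147 + m) (R(m) = (147 + m)*(-4 + m) = (-4 + m)*(147 + m))
77324/R(r(-1, -4)) = 77324/(-588 + (-13 - 4 - 1)² + 143*(-13 - 4 - 1)) = 77324/(-588 + (-18)² + 143*(-18)) = 77324/(-588 + 324 - 2574) = 77324/(-2838) = 77324*(-1/2838) = -38662/1419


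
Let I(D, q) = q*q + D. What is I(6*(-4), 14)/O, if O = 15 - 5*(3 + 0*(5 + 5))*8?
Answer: -172/105 ≈ -1.6381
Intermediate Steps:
O = -105 (O = 15 - 5*(3 + 0*10)*8 = 15 - 5*(3 + 0)*8 = 15 - 5*3*8 = 15 - 15*8 = 15 - 120 = -105)
I(D, q) = D + q**2 (I(D, q) = q**2 + D = D + q**2)
I(6*(-4), 14)/O = (6*(-4) + 14**2)/(-105) = (-24 + 196)*(-1/105) = 172*(-1/105) = -172/105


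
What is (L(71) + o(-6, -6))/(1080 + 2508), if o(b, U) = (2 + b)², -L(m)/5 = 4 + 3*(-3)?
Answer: 41/3588 ≈ 0.011427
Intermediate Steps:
L(m) = 25 (L(m) = -5*(4 + 3*(-3)) = -5*(4 - 9) = -5*(-5) = 25)
(L(71) + o(-6, -6))/(1080 + 2508) = (25 + (2 - 6)²)/(1080 + 2508) = (25 + (-4)²)/3588 = (25 + 16)*(1/3588) = 41*(1/3588) = 41/3588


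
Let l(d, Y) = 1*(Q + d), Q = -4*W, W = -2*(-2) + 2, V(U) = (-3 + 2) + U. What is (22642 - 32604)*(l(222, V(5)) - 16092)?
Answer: 158336028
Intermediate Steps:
V(U) = -1 + U
W = 6 (W = 4 + 2 = 6)
Q = -24 (Q = -4*6 = -24)
l(d, Y) = -24 + d (l(d, Y) = 1*(-24 + d) = -24 + d)
(22642 - 32604)*(l(222, V(5)) - 16092) = (22642 - 32604)*((-24 + 222) - 16092) = -9962*(198 - 16092) = -9962*(-15894) = 158336028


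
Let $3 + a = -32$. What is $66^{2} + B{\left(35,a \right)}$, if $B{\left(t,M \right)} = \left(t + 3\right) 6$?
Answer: $4584$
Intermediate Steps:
$a = -35$ ($a = -3 - 32 = -35$)
$B{\left(t,M \right)} = 18 + 6 t$ ($B{\left(t,M \right)} = \left(3 + t\right) 6 = 18 + 6 t$)
$66^{2} + B{\left(35,a \right)} = 66^{2} + \left(18 + 6 \cdot 35\right) = 4356 + \left(18 + 210\right) = 4356 + 228 = 4584$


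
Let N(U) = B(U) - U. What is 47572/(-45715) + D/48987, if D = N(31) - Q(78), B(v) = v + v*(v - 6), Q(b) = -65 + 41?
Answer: -2293883279/2239440705 ≈ -1.0243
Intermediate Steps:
Q(b) = -24
B(v) = v + v*(-6 + v)
N(U) = -U + U*(-5 + U) (N(U) = U*(-5 + U) - U = -U + U*(-5 + U))
D = 799 (D = 31*(-6 + 31) - 1*(-24) = 31*25 + 24 = 775 + 24 = 799)
47572/(-45715) + D/48987 = 47572/(-45715) + 799/48987 = 47572*(-1/45715) + 799*(1/48987) = -47572/45715 + 799/48987 = -2293883279/2239440705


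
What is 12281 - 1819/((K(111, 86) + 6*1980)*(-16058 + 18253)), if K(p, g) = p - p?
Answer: 320246722781/26076600 ≈ 12281.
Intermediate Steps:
K(p, g) = 0
12281 - 1819/((K(111, 86) + 6*1980)*(-16058 + 18253)) = 12281 - 1819/((0 + 6*1980)*(-16058 + 18253)) = 12281 - 1819/((0 + 11880)*2195) = 12281 - 1819/(11880*2195) = 12281 - 1819/26076600 = 320246722781/26076600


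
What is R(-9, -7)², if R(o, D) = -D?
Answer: 49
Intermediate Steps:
R(-9, -7)² = (-1*(-7))² = 7² = 49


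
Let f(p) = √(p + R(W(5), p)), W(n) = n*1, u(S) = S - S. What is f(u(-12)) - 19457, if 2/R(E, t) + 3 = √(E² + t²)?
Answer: -19456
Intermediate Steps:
u(S) = 0
W(n) = n
R(E, t) = 2/(-3 + √(E² + t²))
f(p) = √(p + 2/(-3 + √(25 + p²))) (f(p) = √(p + 2/(-3 + √(5² + p²))) = √(p + 2/(-3 + √(25 + p²))))
f(u(-12)) - 19457 = √((2 + 0*(-3 + √(25 + 0²)))/(-3 + √(25 + 0²))) - 19457 = √((2 + 0*(-3 + √(25 + 0)))/(-3 + √(25 + 0))) - 19457 = √((2 + 0*(-3 + √25))/(-3 + √25)) - 19457 = √((2 + 0*(-3 + 5))/(-3 + 5)) - 19457 = √((2 + 0*2)/2) - 19457 = √((2 + 0)/2) - 19457 = √((½)*2) - 19457 = √1 - 19457 = 1 - 19457 = -19456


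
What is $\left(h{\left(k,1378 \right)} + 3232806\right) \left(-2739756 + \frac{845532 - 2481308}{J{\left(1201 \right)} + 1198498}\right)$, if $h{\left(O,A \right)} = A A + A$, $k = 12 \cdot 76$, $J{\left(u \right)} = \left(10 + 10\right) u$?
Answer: $- \frac{8596355810132523056}{611259} \approx -1.4063 \cdot 10^{13}$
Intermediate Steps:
$J{\left(u \right)} = 20 u$
$k = 912$
$h{\left(O,A \right)} = A + A^{2}$ ($h{\left(O,A \right)} = A^{2} + A = A + A^{2}$)
$\left(h{\left(k,1378 \right)} + 3232806\right) \left(-2739756 + \frac{845532 - 2481308}{J{\left(1201 \right)} + 1198498}\right) = \left(1378 \left(1 + 1378\right) + 3232806\right) \left(-2739756 + \frac{845532 - 2481308}{20 \cdot 1201 + 1198498}\right) = \left(1378 \cdot 1379 + 3232806\right) \left(-2739756 - \frac{1635776}{24020 + 1198498}\right) = \left(1900262 + 3232806\right) \left(-2739756 - \frac{1635776}{1222518}\right) = 5133068 \left(-2739756 - \frac{817888}{611259}\right) = 5133068 \left(- \frac{1674701330692}{611259}\right) = - \frac{8596355810132523056}{611259}$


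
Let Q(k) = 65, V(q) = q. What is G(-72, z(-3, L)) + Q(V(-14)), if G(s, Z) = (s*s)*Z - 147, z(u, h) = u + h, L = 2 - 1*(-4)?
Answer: 15470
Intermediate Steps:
L = 6 (L = 2 + 4 = 6)
z(u, h) = h + u
G(s, Z) = -147 + Z*s² (G(s, Z) = s²*Z - 147 = Z*s² - 147 = -147 + Z*s²)
G(-72, z(-3, L)) + Q(V(-14)) = (-147 + (6 - 3)*(-72)²) + 65 = (-147 + 3*5184) + 65 = (-147 + 15552) + 65 = 15405 + 65 = 15470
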